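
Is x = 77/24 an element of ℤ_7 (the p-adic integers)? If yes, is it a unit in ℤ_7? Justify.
x ∈ ℤ_7 but not a unit; v_7(x) = 1 > 0

ℤ_7 = {x ∈ ℚ_7 : v_7(x) ≥ 0} and ℤ_7^× = {x ∈ ℤ_7 : v_7(x) = 0}. Here v_7(77/24) = v_7(num) − v_7(den) = 1; compare against these criteria.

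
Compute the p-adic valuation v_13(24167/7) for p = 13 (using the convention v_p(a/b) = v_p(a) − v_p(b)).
v_13(24167/7) = 3

Factor powers of 13 from the numerator and denominator of the reduced fraction: 24167 = 13^3 · 11 and 7 = 13^0 · 7. Apply v_p(a/b) = v_p(a) − v_p(b): v_13(24167/7) = 3 − 0 = 3.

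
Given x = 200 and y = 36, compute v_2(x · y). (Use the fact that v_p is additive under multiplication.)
v_2(7200) = 5

v_p(x) = 3 (factor: 200 = 2^3 · 25); v_p(y) = 2 (factor: 36 = 2^2 · 9). Additivity: v_p(xy) = v_p(x) + v_p(y) = 3 + 2 = 5. (Direct check: xy = 7200 = 2^5 · (225).)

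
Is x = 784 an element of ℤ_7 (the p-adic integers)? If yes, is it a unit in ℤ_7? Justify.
x ∈ ℤ_7 but not a unit; v_7(x) = 2 > 0

ℤ_7 = {x ∈ ℚ_7 : v_7(x) ≥ 0} and ℤ_7^× = {x ∈ ℤ_7 : v_7(x) = 0}. Here v_7(784) = v_7(num) − v_7(den) = 2; compare against these criteria.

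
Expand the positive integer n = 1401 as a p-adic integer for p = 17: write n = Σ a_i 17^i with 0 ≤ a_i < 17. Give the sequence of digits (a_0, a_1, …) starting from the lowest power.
(a_0, a_1, …) = (7, 14, 4)

Repeated division by 17 gives the digits low-to-high: 1401 = 7 + 14·17^1 + 4·17^2. Digit sequence: (7, 14, 4).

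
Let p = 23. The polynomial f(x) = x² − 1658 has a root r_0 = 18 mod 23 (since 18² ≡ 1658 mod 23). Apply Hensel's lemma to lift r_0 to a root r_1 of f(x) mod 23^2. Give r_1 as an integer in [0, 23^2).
r_1 = 202 (mod 529)

Hensel's recurrence: r_{i+1} = r_i − f(r_i)·(f′(r_i))^{-1} mod 23^{i+2}, with f′(x) = 2x. Iterate:
  r_0 = 18 (mod 23)
  r_1 = 202 (mod 529)
Final: r_1 = 202, and one checks f(r_1) ≡ 0 mod 23^2.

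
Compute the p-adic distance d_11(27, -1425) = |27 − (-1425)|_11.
d_11(27, -1425) = 1/121

Step 1 — x − y = 27 − (-1425) = 1452. Step 2 — v_11(1452) = 2 (factor: 1452 = (11^2 · 12); the sign does not affect v_p). Step 3 — |x − y|_11 = 11^{-2} = 1/121.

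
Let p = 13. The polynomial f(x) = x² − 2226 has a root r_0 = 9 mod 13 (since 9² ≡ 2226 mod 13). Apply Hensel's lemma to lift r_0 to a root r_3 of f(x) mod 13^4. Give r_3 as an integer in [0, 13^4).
r_3 = 19197 (mod 28561)

Hensel's recurrence: r_{i+1} = r_i − f(r_i)·(f′(r_i))^{-1} mod 13^{i+2}, with f′(x) = 2x. Iterate:
  r_0 = 9 (mod 13)
  r_1 = 100 (mod 169)
  r_2 = 1621 (mod 2197)
  r_3 = 19197 (mod 28561)
Final: r_3 = 19197, and one checks f(r_3) ≡ 0 mod 13^4.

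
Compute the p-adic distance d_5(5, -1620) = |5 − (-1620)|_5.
d_5(5, -1620) = 1/125

Step 1 — x − y = 5 − (-1620) = 1625. Step 2 — v_5(1625) = 3 (factor: 1625 = (5^3 · 13); the sign does not affect v_p). Step 3 — |x − y|_5 = 5^{-3} = 1/125.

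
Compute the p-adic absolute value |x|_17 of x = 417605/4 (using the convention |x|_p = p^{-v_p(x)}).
|417605/4|_17 = 1/83521

Step 1 — compute v_17(x) by factoring powers of 17 out of the numerator and denominator: v_17(417605/4) = 4. Step 2 — apply |x|_p = p^{-v_p(x)} = 17^{-4} = 1/83521.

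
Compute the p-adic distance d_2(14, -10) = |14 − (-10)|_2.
d_2(14, -10) = 1/8

Step 1 — x − y = 14 − (-10) = 24. Step 2 — v_2(24) = 3 (factor: 24 = (2^3 · 3); the sign does not affect v_p). Step 3 — |x − y|_2 = 2^{-3} = 1/8.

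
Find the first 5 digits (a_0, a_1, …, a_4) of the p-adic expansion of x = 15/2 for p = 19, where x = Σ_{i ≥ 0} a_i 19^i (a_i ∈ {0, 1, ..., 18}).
(a_0, …, a_4) = (17, 9, 9, 9, 9)

v_19(15/2) = 0 (numerator and denominator both coprime to 19), so x ∈ ℤ_19^×. Compute digits iteratively via a_i = x_i mod 19, x_{i+1} = (x_i − a_i)/19, with x_0 = x:
  x_0 = 15/2;  a_0 = 17;  x_1 = (x_0 − 17)/19 = -1/2
  x_1 = -1/2;  a_1 = 9;  x_2 = (x_1 − 9)/19 = -1/2
  x_2 = -1/2;  a_2 = 9;  x_3 = (x_2 − 9)/19 = -1/2
  x_3 = -1/2;  a_3 = 9;  x_4 = (x_3 − 9)/19 = -1/2
  x_4 = -1/2;  a_4 = 9;  x_5 = (x_4 − 9)/19 = -1/2
Digits: (17, 9, 9, 9, 9).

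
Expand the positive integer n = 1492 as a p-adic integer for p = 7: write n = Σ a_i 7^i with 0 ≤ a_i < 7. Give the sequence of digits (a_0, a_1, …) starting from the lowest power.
(a_0, a_1, …) = (1, 3, 2, 4)

Repeated division by 7 gives the digits low-to-high: 1492 = 1 + 3·7^1 + 2·7^2 + 4·7^3. Digit sequence: (1, 3, 2, 4).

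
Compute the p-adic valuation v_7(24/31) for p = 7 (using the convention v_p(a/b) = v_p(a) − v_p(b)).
v_7(24/31) = 0

Factor powers of 7 from the numerator and denominator of the reduced fraction: 24 = 7^0 · 24 and 31 = 7^0 · 31. Apply v_p(a/b) = v_p(a) − v_p(b): v_7(24/31) = 0 − 0 = 0.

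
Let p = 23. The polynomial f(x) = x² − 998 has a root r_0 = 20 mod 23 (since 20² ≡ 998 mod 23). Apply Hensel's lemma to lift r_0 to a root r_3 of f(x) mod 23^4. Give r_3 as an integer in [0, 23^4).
r_3 = 160560 (mod 279841)

Hensel's recurrence: r_{i+1} = r_i − f(r_i)·(f′(r_i))^{-1} mod 23^{i+2}, with f′(x) = 2x. Iterate:
  r_0 = 20 (mod 23)
  r_1 = 273 (mod 529)
  r_2 = 2389 (mod 12167)
  r_3 = 160560 (mod 279841)
Final: r_3 = 160560, and one checks f(r_3) ≡ 0 mod 23^4.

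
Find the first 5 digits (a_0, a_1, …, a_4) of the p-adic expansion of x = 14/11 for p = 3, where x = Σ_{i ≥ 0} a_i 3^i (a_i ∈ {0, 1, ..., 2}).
(a_0, …, a_4) = (1, 2, 1, 0, 2)

v_3(14/11) = 0 (numerator and denominator both coprime to 3), so x ∈ ℤ_3^×. Compute digits iteratively via a_i = x_i mod 3, x_{i+1} = (x_i − a_i)/3, with x_0 = x:
  x_0 = 14/11;  a_0 = 1;  x_1 = (x_0 − 1)/3 = 1/11
  x_1 = 1/11;  a_1 = 2;  x_2 = (x_1 − 2)/3 = -7/11
  x_2 = -7/11;  a_2 = 1;  x_3 = (x_2 − 1)/3 = -6/11
  x_3 = -6/11;  a_3 = 0;  x_4 = (x_3 − 0)/3 = -2/11
  x_4 = -2/11;  a_4 = 2;  x_5 = (x_4 − 2)/3 = -8/11
Digits: (1, 2, 1, 0, 2).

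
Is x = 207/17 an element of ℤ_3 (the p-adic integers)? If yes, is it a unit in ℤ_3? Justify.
x ∈ ℤ_3 but not a unit; v_3(x) = 2 > 0

ℤ_3 = {x ∈ ℚ_3 : v_3(x) ≥ 0} and ℤ_3^× = {x ∈ ℤ_3 : v_3(x) = 0}. Here v_3(207/17) = v_3(num) − v_3(den) = 2; compare against these criteria.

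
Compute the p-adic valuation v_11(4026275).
v_11(4026275) = 5

v_11(n) is the largest exponent k such that 11^k divides n. Factor out: 4026275 = 11^5 · 25. (Sign doesn't affect v_p.) So v_11(4026275) = 5.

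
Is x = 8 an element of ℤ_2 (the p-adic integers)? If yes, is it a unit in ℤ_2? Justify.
x ∈ ℤ_2 but not a unit; v_2(x) = 3 > 0

ℤ_2 = {x ∈ ℚ_2 : v_2(x) ≥ 0} and ℤ_2^× = {x ∈ ℤ_2 : v_2(x) = 0}. Here v_2(8) = v_2(num) − v_2(den) = 3; compare against these criteria.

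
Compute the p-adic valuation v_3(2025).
v_3(2025) = 4

v_3(n) is the largest exponent k such that 3^k divides n. Factor out: 2025 = 3^4 · 25. (Sign doesn't affect v_p.) So v_3(2025) = 4.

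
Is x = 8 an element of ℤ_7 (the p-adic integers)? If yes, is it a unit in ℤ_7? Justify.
x ∈ ℤ_7^× (unit); v_7(x) = 0

ℤ_7 = {x ∈ ℚ_7 : v_7(x) ≥ 0} and ℤ_7^× = {x ∈ ℤ_7 : v_7(x) = 0}. Here v_7(8) = v_7(num) − v_7(den) = 0; compare against these criteria.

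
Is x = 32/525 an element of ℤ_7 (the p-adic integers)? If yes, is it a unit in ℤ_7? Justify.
x ∉ ℤ_7 (v_7(x) = -1 < 0)

ℤ_7 = {x ∈ ℚ_7 : v_7(x) ≥ 0} and ℤ_7^× = {x ∈ ℤ_7 : v_7(x) = 0}. Here v_7(32/525) = v_7(num) − v_7(den) = -1; compare against these criteria.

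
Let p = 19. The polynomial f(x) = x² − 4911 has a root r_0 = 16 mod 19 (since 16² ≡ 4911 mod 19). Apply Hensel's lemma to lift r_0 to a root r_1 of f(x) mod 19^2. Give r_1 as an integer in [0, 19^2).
r_1 = 263 (mod 361)

Hensel's recurrence: r_{i+1} = r_i − f(r_i)·(f′(r_i))^{-1} mod 19^{i+2}, with f′(x) = 2x. Iterate:
  r_0 = 16 (mod 19)
  r_1 = 263 (mod 361)
Final: r_1 = 263, and one checks f(r_1) ≡ 0 mod 19^2.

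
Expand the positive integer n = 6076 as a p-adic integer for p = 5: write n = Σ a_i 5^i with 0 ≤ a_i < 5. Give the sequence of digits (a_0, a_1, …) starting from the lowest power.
(a_0, a_1, …) = (1, 0, 3, 3, 4, 1)

Repeated division by 5 gives the digits low-to-high: 6076 = 1 + 3·5^2 + 3·5^3 + 4·5^4 + 1·5^5. Digit sequence: (1, 0, 3, 3, 4, 1).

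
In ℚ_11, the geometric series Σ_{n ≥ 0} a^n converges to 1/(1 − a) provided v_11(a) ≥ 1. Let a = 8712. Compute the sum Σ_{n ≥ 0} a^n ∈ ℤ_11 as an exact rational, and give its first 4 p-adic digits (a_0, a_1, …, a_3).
Σ a^n = 1/(1 − a) = -1/8711;  first 4 digits = (1, 0, 6, 6)

v_11(a) = 2 ≥ 1, so the series converges in ℤ_11 to 1/(1 − a) = 1/(1 − 8712) = -1/8711. Expand this rational in ℤ_11: compute digits iteratively via d_i = x_i mod 11, x_{i+1} = (x_i − d_i)/11. The first 4 digits are (1, 0, 6, 6).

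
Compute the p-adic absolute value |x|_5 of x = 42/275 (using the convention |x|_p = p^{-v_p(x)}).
|42/275|_5 = 25

Step 1 — compute v_5(x) by factoring powers of 5 out of the numerator and denominator: v_5(42/275) = -2. Step 2 — apply |x|_p = p^{-v_p(x)} = 5^{2} = 25.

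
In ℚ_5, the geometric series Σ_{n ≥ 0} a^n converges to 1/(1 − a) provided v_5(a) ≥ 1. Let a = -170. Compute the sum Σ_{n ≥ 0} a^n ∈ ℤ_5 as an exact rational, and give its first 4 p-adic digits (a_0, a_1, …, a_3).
Σ a^n = 1/(1 − a) = 1/171;  first 4 digits = (1, 1, 4, 0)

v_5(a) = 1 ≥ 1, so the series converges in ℤ_5 to 1/(1 − a) = 1/(1 − (-170)) = 1/171. Expand this rational in ℤ_5: compute digits iteratively via d_i = x_i mod 5, x_{i+1} = (x_i − d_i)/5. The first 4 digits are (1, 1, 4, 0).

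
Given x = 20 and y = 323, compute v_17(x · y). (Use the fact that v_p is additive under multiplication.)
v_17(6460) = 1

v_p(x) = 0 (factor: 20 = 17^0 · 20); v_p(y) = 1 (factor: 323 = 17^1 · 19). Additivity: v_p(xy) = v_p(x) + v_p(y) = 0 + 1 = 1. (Direct check: xy = 6460 = 17^1 · (380).)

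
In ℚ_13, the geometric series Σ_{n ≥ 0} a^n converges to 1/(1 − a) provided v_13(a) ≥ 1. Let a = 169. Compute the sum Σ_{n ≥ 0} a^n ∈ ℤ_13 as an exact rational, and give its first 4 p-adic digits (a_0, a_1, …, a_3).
Σ a^n = 1/(1 − a) = -1/168;  first 4 digits = (1, 0, 1, 0)

v_13(a) = 2 ≥ 1, so the series converges in ℤ_13 to 1/(1 − a) = 1/(1 − 169) = -1/168. Expand this rational in ℤ_13: compute digits iteratively via d_i = x_i mod 13, x_{i+1} = (x_i − d_i)/13. The first 4 digits are (1, 0, 1, 0).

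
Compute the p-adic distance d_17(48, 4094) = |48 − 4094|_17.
d_17(48, 4094) = 1/289

Step 1 — x − y = 48 − 4094 = -4046. Step 2 — v_17(-4046) = 2 (factor: -4046 = −(17^2 · 14); the sign does not affect v_p). Step 3 — |x − y|_17 = 17^{-2} = 1/289.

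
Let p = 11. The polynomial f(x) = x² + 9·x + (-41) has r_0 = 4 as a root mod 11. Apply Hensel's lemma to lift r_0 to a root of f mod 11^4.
r_3 = 1071 (mod 14641)

Hensel: r_{i+1} = r_i − f(r_i)·(f′(r_i))^{-1} mod 11^{i+2}, f′(x) = 2x + 9. Iterate:
  r_0 = 4 (mod 11)
  r_1 = 103 (mod 121)
  r_2 = 1071 (mod 1331)
  r_3 = 1071 (mod 14641)
Final: r = 1071 satisfies f(r) ≡ 0 mod 11^4.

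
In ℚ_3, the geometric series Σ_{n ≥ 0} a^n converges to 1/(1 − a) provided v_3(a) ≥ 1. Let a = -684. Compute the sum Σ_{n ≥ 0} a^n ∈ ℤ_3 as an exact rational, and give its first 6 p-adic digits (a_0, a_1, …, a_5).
Σ a^n = 1/(1 − a) = 1/685;  first 6 digits = (1, 0, 2, 1, 1, 2)

v_3(a) = 2 ≥ 1, so the series converges in ℤ_3 to 1/(1 − a) = 1/(1 − (-684)) = 1/685. Expand this rational in ℤ_3: compute digits iteratively via d_i = x_i mod 3, x_{i+1} = (x_i − d_i)/3. The first 6 digits are (1, 0, 2, 1, 1, 2).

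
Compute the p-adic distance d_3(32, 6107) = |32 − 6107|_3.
d_3(32, 6107) = 1/243

Step 1 — x − y = 32 − 6107 = -6075. Step 2 — v_3(-6075) = 5 (factor: -6075 = −(3^5 · 25); the sign does not affect v_p). Step 3 — |x − y|_3 = 3^{-5} = 1/243.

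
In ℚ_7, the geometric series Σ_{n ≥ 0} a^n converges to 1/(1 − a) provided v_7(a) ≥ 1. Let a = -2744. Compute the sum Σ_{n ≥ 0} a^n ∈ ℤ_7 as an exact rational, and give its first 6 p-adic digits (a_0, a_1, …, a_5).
Σ a^n = 1/(1 − a) = 1/2745;  first 6 digits = (1, 0, 0, 6, 5, 6)

v_7(a) = 3 ≥ 1, so the series converges in ℤ_7 to 1/(1 − a) = 1/(1 − (-2744)) = 1/2745. Expand this rational in ℤ_7: compute digits iteratively via d_i = x_i mod 7, x_{i+1} = (x_i − d_i)/7. The first 6 digits are (1, 0, 0, 6, 5, 6).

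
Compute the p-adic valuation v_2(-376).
v_2(-376) = 3

v_2(n) is the largest exponent k such that 2^k divides n. Factor out: -376 = -2^3 · 47. (Sign doesn't affect v_p.) So v_2(-376) = 3.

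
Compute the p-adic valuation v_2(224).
v_2(224) = 5

v_2(n) is the largest exponent k such that 2^k divides n. Factor out: 224 = 2^5 · 7. (Sign doesn't affect v_p.) So v_2(224) = 5.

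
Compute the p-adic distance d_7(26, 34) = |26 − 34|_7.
d_7(26, 34) = 1

Step 1 — x − y = 26 − 34 = -8. Step 2 — v_7(-8) = 0 (factor: -8 = −(7^0 · 8); the sign does not affect v_p). Step 3 — |x − y|_7 = 7^{0} = 1.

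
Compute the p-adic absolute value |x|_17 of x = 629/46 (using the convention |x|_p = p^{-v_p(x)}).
|629/46|_17 = 1/17

Step 1 — compute v_17(x) by factoring powers of 17 out of the numerator and denominator: v_17(629/46) = 1. Step 2 — apply |x|_p = p^{-v_p(x)} = 17^{-1} = 1/17.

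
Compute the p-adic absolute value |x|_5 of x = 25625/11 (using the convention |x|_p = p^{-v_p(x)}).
|25625/11|_5 = 1/625

Step 1 — compute v_5(x) by factoring powers of 5 out of the numerator and denominator: v_5(25625/11) = 4. Step 2 — apply |x|_p = p^{-v_p(x)} = 5^{-4} = 1/625.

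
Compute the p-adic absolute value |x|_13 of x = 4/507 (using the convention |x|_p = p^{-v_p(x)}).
|4/507|_13 = 169

Step 1 — compute v_13(x) by factoring powers of 13 out of the numerator and denominator: v_13(4/507) = -2. Step 2 — apply |x|_p = p^{-v_p(x)} = 13^{2} = 169.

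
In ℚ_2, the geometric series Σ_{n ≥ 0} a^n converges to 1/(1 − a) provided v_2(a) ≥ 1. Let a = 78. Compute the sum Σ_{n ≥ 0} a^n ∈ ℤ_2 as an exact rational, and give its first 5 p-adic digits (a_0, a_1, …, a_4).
Σ a^n = 1/(1 − a) = -1/77;  first 5 digits = (1, 1, 0, 1, 1)

v_2(a) = 1 ≥ 1, so the series converges in ℤ_2 to 1/(1 − a) = 1/(1 − 78) = -1/77. Expand this rational in ℤ_2: compute digits iteratively via d_i = x_i mod 2, x_{i+1} = (x_i − d_i)/2. The first 5 digits are (1, 1, 0, 1, 1).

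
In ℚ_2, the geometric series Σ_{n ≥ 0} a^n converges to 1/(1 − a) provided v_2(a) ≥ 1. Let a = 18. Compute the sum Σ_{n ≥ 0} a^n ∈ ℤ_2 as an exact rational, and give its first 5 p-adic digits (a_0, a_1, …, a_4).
Σ a^n = 1/(1 − a) = -1/17;  first 5 digits = (1, 1, 1, 1, 0)

v_2(a) = 1 ≥ 1, so the series converges in ℤ_2 to 1/(1 − a) = 1/(1 − 18) = -1/17. Expand this rational in ℤ_2: compute digits iteratively via d_i = x_i mod 2, x_{i+1} = (x_i − d_i)/2. The first 5 digits are (1, 1, 1, 1, 0).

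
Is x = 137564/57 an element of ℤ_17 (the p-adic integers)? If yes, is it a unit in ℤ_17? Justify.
x ∈ ℤ_17 but not a unit; v_17(x) = 3 > 0

ℤ_17 = {x ∈ ℚ_17 : v_17(x) ≥ 0} and ℤ_17^× = {x ∈ ℤ_17 : v_17(x) = 0}. Here v_17(137564/57) = v_17(num) − v_17(den) = 3; compare against these criteria.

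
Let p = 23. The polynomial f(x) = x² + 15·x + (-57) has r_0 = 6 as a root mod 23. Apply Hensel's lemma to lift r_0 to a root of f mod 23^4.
r_3 = 132900 (mod 279841)

Hensel: r_{i+1} = r_i − f(r_i)·(f′(r_i))^{-1} mod 23^{i+2}, f′(x) = 2x + 15. Iterate:
  r_0 = 6 (mod 23)
  r_1 = 121 (mod 529)
  r_2 = 11230 (mod 12167)
  r_3 = 132900 (mod 279841)
Final: r = 132900 satisfies f(r) ≡ 0 mod 23^4.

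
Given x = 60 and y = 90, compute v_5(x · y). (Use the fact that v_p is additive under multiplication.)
v_5(5400) = 2

v_p(x) = 1 (factor: 60 = 5^1 · 12); v_p(y) = 1 (factor: 90 = 5^1 · 18). Additivity: v_p(xy) = v_p(x) + v_p(y) = 1 + 1 = 2. (Direct check: xy = 5400 = 5^2 · (216).)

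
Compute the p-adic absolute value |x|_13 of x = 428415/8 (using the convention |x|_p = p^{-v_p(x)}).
|428415/8|_13 = 1/28561

Step 1 — compute v_13(x) by factoring powers of 13 out of the numerator and denominator: v_13(428415/8) = 4. Step 2 — apply |x|_p = p^{-v_p(x)} = 13^{-4} = 1/28561.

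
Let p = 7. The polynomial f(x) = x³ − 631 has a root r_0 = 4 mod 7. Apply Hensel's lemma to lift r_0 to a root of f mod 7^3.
r_2 = 270 (mod 343)

Hensel: r_{i+1} = r_i − f(r_i)/f′(r_i) mod 7^{i+2}, where f′(x) = 3x². Iterate:
  r_0 = 4 (mod 7)
  r_1 = 25 (mod 49)
  r_2 = 270 (mod 343)
Final: r = 270 with f(r) ≡ 0 mod 7^3.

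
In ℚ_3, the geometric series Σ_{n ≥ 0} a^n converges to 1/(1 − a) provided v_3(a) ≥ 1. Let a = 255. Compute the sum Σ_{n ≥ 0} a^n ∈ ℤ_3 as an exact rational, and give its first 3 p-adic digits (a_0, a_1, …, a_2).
Σ a^n = 1/(1 − a) = -1/254;  first 3 digits = (1, 1, 2)

v_3(a) = 1 ≥ 1, so the series converges in ℤ_3 to 1/(1 − a) = 1/(1 − 255) = -1/254. Expand this rational in ℤ_3: compute digits iteratively via d_i = x_i mod 3, x_{i+1} = (x_i − d_i)/3. The first 3 digits are (1, 1, 2).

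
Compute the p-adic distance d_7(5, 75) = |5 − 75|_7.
d_7(5, 75) = 1/7

Step 1 — x − y = 5 − 75 = -70. Step 2 — v_7(-70) = 1 (factor: -70 = −(7^1 · 10); the sign does not affect v_p). Step 3 — |x − y|_7 = 7^{-1} = 1/7.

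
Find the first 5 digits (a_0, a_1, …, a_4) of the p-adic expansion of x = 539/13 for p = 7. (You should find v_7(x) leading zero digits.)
(a_0, …, a_4) = (0, 0, 3, 4, 1)

v_7(539/13) = 2, so a_0 = ... = a_1 = 0. Factor out: x = 7^2 · u with u = 11/13 a unit in ℤ_7. Expand u iteratively via a_{v+i} = u_i mod 7, u_{i+1} = (u_i − a_{v+i})/7:
  u_0 = 11/13;  a_2 = 3;  u_1 = (u_0 − 3)/7 = -4/13
  u_1 = -4/13;  a_3 = 4;  u_2 = (u_1 − 4)/7 = -8/13
  u_2 = -8/13;  a_4 = 1;  u_3 = (u_2 − 1)/7 = -3/13
Digits: (0, 0, 3, 4, 1).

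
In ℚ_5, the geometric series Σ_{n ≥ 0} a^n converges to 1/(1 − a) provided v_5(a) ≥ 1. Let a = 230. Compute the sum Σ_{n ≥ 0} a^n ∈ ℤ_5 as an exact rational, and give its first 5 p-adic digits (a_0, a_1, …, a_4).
Σ a^n = 1/(1 − a) = -1/229;  first 5 digits = (1, 1, 0, 1, 3)

v_5(a) = 1 ≥ 1, so the series converges in ℤ_5 to 1/(1 − a) = 1/(1 − 230) = -1/229. Expand this rational in ℤ_5: compute digits iteratively via d_i = x_i mod 5, x_{i+1} = (x_i − d_i)/5. The first 5 digits are (1, 1, 0, 1, 3).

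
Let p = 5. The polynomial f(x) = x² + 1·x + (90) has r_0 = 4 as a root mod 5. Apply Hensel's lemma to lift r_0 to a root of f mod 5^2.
r_1 = 14 (mod 25)

Hensel: r_{i+1} = r_i − f(r_i)·(f′(r_i))^{-1} mod 5^{i+2}, f′(x) = 2x + 1. Iterate:
  r_0 = 4 (mod 5)
  r_1 = 14 (mod 25)
Final: r = 14 satisfies f(r) ≡ 0 mod 5^2.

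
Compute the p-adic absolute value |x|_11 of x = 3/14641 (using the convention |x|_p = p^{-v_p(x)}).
|3/14641|_11 = 14641

Step 1 — compute v_11(x) by factoring powers of 11 out of the numerator and denominator: v_11(3/14641) = -4. Step 2 — apply |x|_p = p^{-v_p(x)} = 11^{4} = 14641.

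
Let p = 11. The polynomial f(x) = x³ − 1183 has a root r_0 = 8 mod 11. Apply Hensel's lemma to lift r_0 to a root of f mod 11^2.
r_1 = 118 (mod 121)

Hensel: r_{i+1} = r_i − f(r_i)/f′(r_i) mod 11^{i+2}, where f′(x) = 3x². Iterate:
  r_0 = 8 (mod 11)
  r_1 = 118 (mod 121)
Final: r = 118 with f(r) ≡ 0 mod 11^2.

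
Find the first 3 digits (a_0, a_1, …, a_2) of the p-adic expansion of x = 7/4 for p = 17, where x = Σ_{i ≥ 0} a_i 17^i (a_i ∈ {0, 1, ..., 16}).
(a_0, …, a_2) = (6, 4, 4)

v_17(7/4) = 0 (numerator and denominator both coprime to 17), so x ∈ ℤ_17^×. Compute digits iteratively via a_i = x_i mod 17, x_{i+1} = (x_i − a_i)/17, with x_0 = x:
  x_0 = 7/4;  a_0 = 6;  x_1 = (x_0 − 6)/17 = -1/4
  x_1 = -1/4;  a_1 = 4;  x_2 = (x_1 − 4)/17 = -1/4
  x_2 = -1/4;  a_2 = 4;  x_3 = (x_2 − 4)/17 = -1/4
Digits: (6, 4, 4).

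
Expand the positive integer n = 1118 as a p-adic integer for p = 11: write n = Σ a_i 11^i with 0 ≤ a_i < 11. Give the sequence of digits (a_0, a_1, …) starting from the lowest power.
(a_0, a_1, …) = (7, 2, 9)

Repeated division by 11 gives the digits low-to-high: 1118 = 7 + 2·11^1 + 9·11^2. Digit sequence: (7, 2, 9).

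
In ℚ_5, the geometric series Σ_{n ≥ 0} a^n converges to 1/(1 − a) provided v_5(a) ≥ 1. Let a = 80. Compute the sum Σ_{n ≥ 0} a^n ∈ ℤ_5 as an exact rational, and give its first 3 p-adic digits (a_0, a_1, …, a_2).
Σ a^n = 1/(1 − a) = -1/79;  first 3 digits = (1, 1, 4)

v_5(a) = 1 ≥ 1, so the series converges in ℤ_5 to 1/(1 − a) = 1/(1 − 80) = -1/79. Expand this rational in ℤ_5: compute digits iteratively via d_i = x_i mod 5, x_{i+1} = (x_i − d_i)/5. The first 3 digits are (1, 1, 4).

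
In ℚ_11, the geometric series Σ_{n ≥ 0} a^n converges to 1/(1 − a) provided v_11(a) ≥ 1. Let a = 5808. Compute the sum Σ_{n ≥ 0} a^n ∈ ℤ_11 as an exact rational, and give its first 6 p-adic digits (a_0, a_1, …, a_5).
Σ a^n = 1/(1 − a) = -1/5807;  first 6 digits = (1, 0, 4, 4, 5, 0)

v_11(a) = 2 ≥ 1, so the series converges in ℤ_11 to 1/(1 − a) = 1/(1 − 5808) = -1/5807. Expand this rational in ℤ_11: compute digits iteratively via d_i = x_i mod 11, x_{i+1} = (x_i − d_i)/11. The first 6 digits are (1, 0, 4, 4, 5, 0).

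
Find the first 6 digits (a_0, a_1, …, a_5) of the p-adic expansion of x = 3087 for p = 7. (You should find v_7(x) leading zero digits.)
(a_0, …, a_5) = (0, 0, 0, 2, 1, 0)

v_7(3087) = 3, so a_0 = ... = a_2 = 0. Factor out: x = 7^3 · u with u = 9 a unit in ℤ_7. Expand u iteratively via a_{v+i} = u_i mod 7, u_{i+1} = (u_i − a_{v+i})/7:
  u_0 = 9;  a_3 = 2;  u_1 = (u_0 − 2)/7 = 1
  u_1 = 1;  a_4 = 1;  u_2 = (u_1 − 1)/7 = 0
  u_2 = 0;  a_5 = 0;  u_3 = (u_2 − 0)/7 = 0
Digits: (0, 0, 0, 2, 1, 0).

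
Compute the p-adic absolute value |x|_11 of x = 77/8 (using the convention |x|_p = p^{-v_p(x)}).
|77/8|_11 = 1/11

Step 1 — compute v_11(x) by factoring powers of 11 out of the numerator and denominator: v_11(77/8) = 1. Step 2 — apply |x|_p = p^{-v_p(x)} = 11^{-1} = 1/11.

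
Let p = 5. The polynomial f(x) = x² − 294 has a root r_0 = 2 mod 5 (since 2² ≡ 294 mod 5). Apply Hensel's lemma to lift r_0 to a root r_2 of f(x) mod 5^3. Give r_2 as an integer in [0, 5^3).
r_2 = 112 (mod 125)

Hensel's recurrence: r_{i+1} = r_i − f(r_i)·(f′(r_i))^{-1} mod 5^{i+2}, with f′(x) = 2x. Iterate:
  r_0 = 2 (mod 5)
  r_1 = 12 (mod 25)
  r_2 = 112 (mod 125)
Final: r_2 = 112, and one checks f(r_2) ≡ 0 mod 5^3.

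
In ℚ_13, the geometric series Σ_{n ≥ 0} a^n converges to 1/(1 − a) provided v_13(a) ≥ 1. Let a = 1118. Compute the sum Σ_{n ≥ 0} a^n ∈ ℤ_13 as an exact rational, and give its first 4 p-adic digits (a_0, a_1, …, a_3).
Σ a^n = 1/(1 − a) = -1/1117;  first 4 digits = (1, 8, 5, 2)

v_13(a) = 1 ≥ 1, so the series converges in ℤ_13 to 1/(1 − a) = 1/(1 − 1118) = -1/1117. Expand this rational in ℤ_13: compute digits iteratively via d_i = x_i mod 13, x_{i+1} = (x_i − d_i)/13. The first 4 digits are (1, 8, 5, 2).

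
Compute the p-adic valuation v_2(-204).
v_2(-204) = 2

v_2(n) is the largest exponent k such that 2^k divides n. Factor out: -204 = -2^2 · 51. (Sign doesn't affect v_p.) So v_2(-204) = 2.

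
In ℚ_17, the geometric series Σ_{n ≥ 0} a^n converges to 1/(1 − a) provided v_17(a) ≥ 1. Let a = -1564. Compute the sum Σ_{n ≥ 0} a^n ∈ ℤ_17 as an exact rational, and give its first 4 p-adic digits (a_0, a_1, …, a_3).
Σ a^n = 1/(1 − a) = 1/1565;  first 4 digits = (1, 10, 9, 1)

v_17(a) = 1 ≥ 1, so the series converges in ℤ_17 to 1/(1 − a) = 1/(1 − (-1564)) = 1/1565. Expand this rational in ℤ_17: compute digits iteratively via d_i = x_i mod 17, x_{i+1} = (x_i − d_i)/17. The first 4 digits are (1, 10, 9, 1).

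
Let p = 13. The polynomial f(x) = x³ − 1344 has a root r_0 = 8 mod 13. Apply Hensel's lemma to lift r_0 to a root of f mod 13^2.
r_1 = 125 (mod 169)

Hensel: r_{i+1} = r_i − f(r_i)/f′(r_i) mod 13^{i+2}, where f′(x) = 3x². Iterate:
  r_0 = 8 (mod 13)
  r_1 = 125 (mod 169)
Final: r = 125 with f(r) ≡ 0 mod 13^2.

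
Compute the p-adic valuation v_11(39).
v_11(39) = 0

v_11(n) is the largest exponent k such that 11^k divides n. Factor out: 39 = 11^0 · 39. (Sign doesn't affect v_p.) So v_11(39) = 0.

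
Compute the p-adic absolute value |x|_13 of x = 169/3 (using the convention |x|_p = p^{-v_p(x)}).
|169/3|_13 = 1/169

Step 1 — compute v_13(x) by factoring powers of 13 out of the numerator and denominator: v_13(169/3) = 2. Step 2 — apply |x|_p = p^{-v_p(x)} = 13^{-2} = 1/169.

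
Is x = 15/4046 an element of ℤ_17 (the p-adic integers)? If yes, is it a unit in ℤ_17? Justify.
x ∉ ℤ_17 (v_17(x) = -2 < 0)

ℤ_17 = {x ∈ ℚ_17 : v_17(x) ≥ 0} and ℤ_17^× = {x ∈ ℤ_17 : v_17(x) = 0}. Here v_17(15/4046) = v_17(num) − v_17(den) = -2; compare against these criteria.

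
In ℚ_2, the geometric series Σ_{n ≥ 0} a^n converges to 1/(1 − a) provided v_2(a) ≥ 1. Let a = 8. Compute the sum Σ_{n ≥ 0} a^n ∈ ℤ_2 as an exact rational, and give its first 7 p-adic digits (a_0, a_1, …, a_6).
Σ a^n = 1/(1 − a) = -1/7;  first 7 digits = (1, 0, 0, 1, 0, 0, 1)

v_2(a) = 3 ≥ 1, so the series converges in ℤ_2 to 1/(1 − a) = 1/(1 − 8) = -1/7. Expand this rational in ℤ_2: compute digits iteratively via d_i = x_i mod 2, x_{i+1} = (x_i − d_i)/2. The first 7 digits are (1, 0, 0, 1, 0, 0, 1).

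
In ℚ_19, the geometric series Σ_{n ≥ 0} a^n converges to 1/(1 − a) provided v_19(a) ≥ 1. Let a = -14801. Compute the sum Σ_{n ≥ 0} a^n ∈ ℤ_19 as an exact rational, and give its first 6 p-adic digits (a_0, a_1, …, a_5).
Σ a^n = 1/(1 − a) = 1/14802;  first 6 digits = (1, 0, 16, 16, 8, 12)

v_19(a) = 2 ≥ 1, so the series converges in ℤ_19 to 1/(1 − a) = 1/(1 − (-14801)) = 1/14802. Expand this rational in ℤ_19: compute digits iteratively via d_i = x_i mod 19, x_{i+1} = (x_i − d_i)/19. The first 6 digits are (1, 0, 16, 16, 8, 12).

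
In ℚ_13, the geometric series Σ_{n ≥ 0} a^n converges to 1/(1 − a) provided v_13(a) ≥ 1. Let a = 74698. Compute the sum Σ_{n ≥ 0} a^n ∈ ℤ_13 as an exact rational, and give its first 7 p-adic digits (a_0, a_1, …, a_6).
Σ a^n = 1/(1 − a) = -1/74697;  first 7 digits = (1, 0, 0, 8, 2, 0, 12)

v_13(a) = 3 ≥ 1, so the series converges in ℤ_13 to 1/(1 − a) = 1/(1 − 74698) = -1/74697. Expand this rational in ℤ_13: compute digits iteratively via d_i = x_i mod 13, x_{i+1} = (x_i − d_i)/13. The first 7 digits are (1, 0, 0, 8, 2, 0, 12).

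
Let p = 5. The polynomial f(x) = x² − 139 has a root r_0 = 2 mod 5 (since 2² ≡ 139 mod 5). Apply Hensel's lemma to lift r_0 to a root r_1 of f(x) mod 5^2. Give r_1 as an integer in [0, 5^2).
r_1 = 17 (mod 25)

Hensel's recurrence: r_{i+1} = r_i − f(r_i)·(f′(r_i))^{-1} mod 5^{i+2}, with f′(x) = 2x. Iterate:
  r_0 = 2 (mod 5)
  r_1 = 17 (mod 25)
Final: r_1 = 17, and one checks f(r_1) ≡ 0 mod 5^2.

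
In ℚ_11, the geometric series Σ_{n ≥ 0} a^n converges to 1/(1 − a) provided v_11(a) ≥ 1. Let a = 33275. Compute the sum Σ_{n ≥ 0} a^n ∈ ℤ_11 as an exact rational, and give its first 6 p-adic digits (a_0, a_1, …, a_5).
Σ a^n = 1/(1 − a) = -1/33274;  first 6 digits = (1, 0, 0, 3, 2, 0)

v_11(a) = 3 ≥ 1, so the series converges in ℤ_11 to 1/(1 − a) = 1/(1 − 33275) = -1/33274. Expand this rational in ℤ_11: compute digits iteratively via d_i = x_i mod 11, x_{i+1} = (x_i − d_i)/11. The first 6 digits are (1, 0, 0, 3, 2, 0).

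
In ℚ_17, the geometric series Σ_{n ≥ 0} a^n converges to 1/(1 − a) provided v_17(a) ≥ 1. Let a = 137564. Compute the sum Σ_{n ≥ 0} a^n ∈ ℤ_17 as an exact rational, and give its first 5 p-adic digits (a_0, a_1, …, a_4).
Σ a^n = 1/(1 − a) = -1/137563;  first 5 digits = (1, 0, 0, 11, 1)

v_17(a) = 3 ≥ 1, so the series converges in ℤ_17 to 1/(1 − a) = 1/(1 − 137564) = -1/137563. Expand this rational in ℤ_17: compute digits iteratively via d_i = x_i mod 17, x_{i+1} = (x_i − d_i)/17. The first 5 digits are (1, 0, 0, 11, 1).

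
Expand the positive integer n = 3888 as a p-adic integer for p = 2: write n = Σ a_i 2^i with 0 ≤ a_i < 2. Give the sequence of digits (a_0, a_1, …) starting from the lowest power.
(a_0, a_1, …) = (0, 0, 0, 0, 1, 1, 0, 0, 1, 1, 1, 1)

Repeated division by 2 gives the digits low-to-high: 3888 = 1·2^4 + 1·2^5 + 1·2^8 + 1·2^9 + 1·2^10 + 1·2^11. Digit sequence: (0, 0, 0, 0, 1, 1, 0, 0, 1, 1, 1, 1).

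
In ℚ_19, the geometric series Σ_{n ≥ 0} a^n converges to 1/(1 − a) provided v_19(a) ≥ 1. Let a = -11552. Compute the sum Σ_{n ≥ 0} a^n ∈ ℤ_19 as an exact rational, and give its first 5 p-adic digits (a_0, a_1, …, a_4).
Σ a^n = 1/(1 − a) = 1/11553;  first 5 digits = (1, 0, 6, 17, 16)

v_19(a) = 2 ≥ 1, so the series converges in ℤ_19 to 1/(1 − a) = 1/(1 − (-11552)) = 1/11553. Expand this rational in ℤ_19: compute digits iteratively via d_i = x_i mod 19, x_{i+1} = (x_i − d_i)/19. The first 5 digits are (1, 0, 6, 17, 16).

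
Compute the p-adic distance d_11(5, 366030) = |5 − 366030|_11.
d_11(5, 366030) = 1/14641

Step 1 — x − y = 5 − 366030 = -366025. Step 2 — v_11(-366025) = 4 (factor: -366025 = −(11^4 · 25); the sign does not affect v_p). Step 3 — |x − y|_11 = 11^{-4} = 1/14641.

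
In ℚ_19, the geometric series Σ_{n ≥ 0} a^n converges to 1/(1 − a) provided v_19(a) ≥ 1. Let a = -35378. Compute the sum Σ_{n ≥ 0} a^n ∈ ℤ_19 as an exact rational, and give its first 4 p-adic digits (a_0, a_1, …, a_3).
Σ a^n = 1/(1 − a) = 1/35379;  first 4 digits = (1, 0, 16, 13)

v_19(a) = 2 ≥ 1, so the series converges in ℤ_19 to 1/(1 − a) = 1/(1 − (-35378)) = 1/35379. Expand this rational in ℤ_19: compute digits iteratively via d_i = x_i mod 19, x_{i+1} = (x_i − d_i)/19. The first 4 digits are (1, 0, 16, 13).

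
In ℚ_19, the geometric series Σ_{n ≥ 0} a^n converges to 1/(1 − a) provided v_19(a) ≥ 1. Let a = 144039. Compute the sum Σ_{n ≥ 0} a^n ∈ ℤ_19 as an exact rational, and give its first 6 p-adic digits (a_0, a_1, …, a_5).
Σ a^n = 1/(1 − a) = -1/144038;  first 6 digits = (1, 0, 0, 2, 1, 0)

v_19(a) = 3 ≥ 1, so the series converges in ℤ_19 to 1/(1 − a) = 1/(1 − 144039) = -1/144038. Expand this rational in ℤ_19: compute digits iteratively via d_i = x_i mod 19, x_{i+1} = (x_i − d_i)/19. The first 6 digits are (1, 0, 0, 2, 1, 0).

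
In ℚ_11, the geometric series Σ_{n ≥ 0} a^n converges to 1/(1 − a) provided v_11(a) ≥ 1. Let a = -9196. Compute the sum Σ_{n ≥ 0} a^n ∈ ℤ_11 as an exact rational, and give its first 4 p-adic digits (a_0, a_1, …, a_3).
Σ a^n = 1/(1 − a) = 1/9197;  first 4 digits = (1, 0, 1, 4)

v_11(a) = 2 ≥ 1, so the series converges in ℤ_11 to 1/(1 − a) = 1/(1 − (-9196)) = 1/9197. Expand this rational in ℤ_11: compute digits iteratively via d_i = x_i mod 11, x_{i+1} = (x_i − d_i)/11. The first 4 digits are (1, 0, 1, 4).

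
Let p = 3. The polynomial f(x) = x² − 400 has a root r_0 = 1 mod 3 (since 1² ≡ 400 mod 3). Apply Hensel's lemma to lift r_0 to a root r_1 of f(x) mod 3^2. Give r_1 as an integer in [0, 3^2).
r_1 = 7 (mod 9)

Hensel's recurrence: r_{i+1} = r_i − f(r_i)·(f′(r_i))^{-1} mod 3^{i+2}, with f′(x) = 2x. Iterate:
  r_0 = 1 (mod 3)
  r_1 = 7 (mod 9)
Final: r_1 = 7, and one checks f(r_1) ≡ 0 mod 3^2.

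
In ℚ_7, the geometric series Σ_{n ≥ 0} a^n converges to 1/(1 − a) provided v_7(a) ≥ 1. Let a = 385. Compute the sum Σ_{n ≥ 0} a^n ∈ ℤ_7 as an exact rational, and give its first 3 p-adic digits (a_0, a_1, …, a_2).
Σ a^n = 1/(1 − a) = -1/384;  first 3 digits = (1, 6, 1)

v_7(a) = 1 ≥ 1, so the series converges in ℤ_7 to 1/(1 − a) = 1/(1 − 385) = -1/384. Expand this rational in ℤ_7: compute digits iteratively via d_i = x_i mod 7, x_{i+1} = (x_i − d_i)/7. The first 3 digits are (1, 6, 1).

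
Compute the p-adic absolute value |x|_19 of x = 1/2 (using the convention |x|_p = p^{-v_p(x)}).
|1/2|_19 = 1

Step 1 — compute v_19(x) by factoring powers of 19 out of the numerator and denominator: v_19(1/2) = 0. Step 2 — apply |x|_p = p^{-v_p(x)} = 19^{0} = 1.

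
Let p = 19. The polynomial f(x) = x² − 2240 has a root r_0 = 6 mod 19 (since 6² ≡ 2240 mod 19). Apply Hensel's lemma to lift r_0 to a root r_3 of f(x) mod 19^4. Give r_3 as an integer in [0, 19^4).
r_3 = 113664 (mod 130321)

Hensel's recurrence: r_{i+1} = r_i − f(r_i)·(f′(r_i))^{-1} mod 19^{i+2}, with f′(x) = 2x. Iterate:
  r_0 = 6 (mod 19)
  r_1 = 310 (mod 361)
  r_2 = 3920 (mod 6859)
  r_3 = 113664 (mod 130321)
Final: r_3 = 113664, and one checks f(r_3) ≡ 0 mod 19^4.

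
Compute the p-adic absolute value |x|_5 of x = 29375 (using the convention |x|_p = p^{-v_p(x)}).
|29375|_5 = 1/625

Step 1 — compute v_5(x) by factoring powers of 5 out of the numerator and denominator: v_5(29375) = 4. Step 2 — apply |x|_p = p^{-v_p(x)} = 5^{-4} = 1/625.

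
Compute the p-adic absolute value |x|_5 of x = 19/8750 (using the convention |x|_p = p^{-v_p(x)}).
|19/8750|_5 = 625

Step 1 — compute v_5(x) by factoring powers of 5 out of the numerator and denominator: v_5(19/8750) = -4. Step 2 — apply |x|_p = p^{-v_p(x)} = 5^{4} = 625.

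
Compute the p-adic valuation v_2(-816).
v_2(-816) = 4

v_2(n) is the largest exponent k such that 2^k divides n. Factor out: -816 = -2^4 · 51. (Sign doesn't affect v_p.) So v_2(-816) = 4.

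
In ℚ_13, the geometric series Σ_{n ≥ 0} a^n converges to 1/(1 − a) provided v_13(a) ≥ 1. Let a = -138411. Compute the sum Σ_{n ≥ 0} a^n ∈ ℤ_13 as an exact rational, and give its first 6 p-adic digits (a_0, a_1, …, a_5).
Σ a^n = 1/(1 − a) = 1/138412;  first 6 digits = (1, 0, 0, 2, 8, 12)

v_13(a) = 3 ≥ 1, so the series converges in ℤ_13 to 1/(1 − a) = 1/(1 − (-138411)) = 1/138412. Expand this rational in ℤ_13: compute digits iteratively via d_i = x_i mod 13, x_{i+1} = (x_i − d_i)/13. The first 6 digits are (1, 0, 0, 2, 8, 12).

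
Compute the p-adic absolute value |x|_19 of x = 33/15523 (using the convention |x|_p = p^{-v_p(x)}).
|33/15523|_19 = 361

Step 1 — compute v_19(x) by factoring powers of 19 out of the numerator and denominator: v_19(33/15523) = -2. Step 2 — apply |x|_p = p^{-v_p(x)} = 19^{2} = 361.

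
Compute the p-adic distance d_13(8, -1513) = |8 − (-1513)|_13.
d_13(8, -1513) = 1/169

Step 1 — x − y = 8 − (-1513) = 1521. Step 2 — v_13(1521) = 2 (factor: 1521 = (13^2 · 9); the sign does not affect v_p). Step 3 — |x − y|_13 = 13^{-2} = 1/169.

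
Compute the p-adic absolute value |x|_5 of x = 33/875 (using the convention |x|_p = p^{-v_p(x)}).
|33/875|_5 = 125

Step 1 — compute v_5(x) by factoring powers of 5 out of the numerator and denominator: v_5(33/875) = -3. Step 2 — apply |x|_p = p^{-v_p(x)} = 5^{3} = 125.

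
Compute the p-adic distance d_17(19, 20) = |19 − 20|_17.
d_17(19, 20) = 1

Step 1 — x − y = 19 − 20 = -1. Step 2 — v_17(-1) = 0 (factor: -1 = −(17^0 · 1); the sign does not affect v_p). Step 3 — |x − y|_17 = 17^{0} = 1.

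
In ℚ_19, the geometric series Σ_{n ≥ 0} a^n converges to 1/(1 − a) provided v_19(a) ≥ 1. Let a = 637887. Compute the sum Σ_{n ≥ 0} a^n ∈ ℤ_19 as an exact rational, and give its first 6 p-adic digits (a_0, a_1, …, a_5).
Σ a^n = 1/(1 − a) = -1/637886;  first 6 digits = (1, 0, 0, 17, 4, 0)

v_19(a) = 3 ≥ 1, so the series converges in ℤ_19 to 1/(1 − a) = 1/(1 − 637887) = -1/637886. Expand this rational in ℤ_19: compute digits iteratively via d_i = x_i mod 19, x_{i+1} = (x_i − d_i)/19. The first 6 digits are (1, 0, 0, 17, 4, 0).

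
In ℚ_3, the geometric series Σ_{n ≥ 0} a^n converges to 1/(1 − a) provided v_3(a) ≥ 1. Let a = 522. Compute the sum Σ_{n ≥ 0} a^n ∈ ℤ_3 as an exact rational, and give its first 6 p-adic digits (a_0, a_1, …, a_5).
Σ a^n = 1/(1 − a) = -1/521;  first 6 digits = (1, 0, 1, 1, 1, 1)

v_3(a) = 2 ≥ 1, so the series converges in ℤ_3 to 1/(1 − a) = 1/(1 − 522) = -1/521. Expand this rational in ℤ_3: compute digits iteratively via d_i = x_i mod 3, x_{i+1} = (x_i − d_i)/3. The first 6 digits are (1, 0, 1, 1, 1, 1).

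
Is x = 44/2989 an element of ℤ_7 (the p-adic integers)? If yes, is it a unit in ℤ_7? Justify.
x ∉ ℤ_7 (v_7(x) = -2 < 0)

ℤ_7 = {x ∈ ℚ_7 : v_7(x) ≥ 0} and ℤ_7^× = {x ∈ ℤ_7 : v_7(x) = 0}. Here v_7(44/2989) = v_7(num) − v_7(den) = -2; compare against these criteria.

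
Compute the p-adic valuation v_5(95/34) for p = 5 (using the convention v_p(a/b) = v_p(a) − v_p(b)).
v_5(95/34) = 1

Factor powers of 5 from the numerator and denominator of the reduced fraction: 95 = 5^1 · 19 and 34 = 5^0 · 34. Apply v_p(a/b) = v_p(a) − v_p(b): v_5(95/34) = 1 − 0 = 1.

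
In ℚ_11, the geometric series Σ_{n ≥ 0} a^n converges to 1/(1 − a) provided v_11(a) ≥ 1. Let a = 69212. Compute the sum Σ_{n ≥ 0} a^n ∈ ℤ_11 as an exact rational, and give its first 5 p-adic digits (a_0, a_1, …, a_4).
Σ a^n = 1/(1 − a) = -1/69211;  first 5 digits = (1, 0, 0, 8, 4)

v_11(a) = 3 ≥ 1, so the series converges in ℤ_11 to 1/(1 − a) = 1/(1 − 69212) = -1/69211. Expand this rational in ℤ_11: compute digits iteratively via d_i = x_i mod 11, x_{i+1} = (x_i − d_i)/11. The first 5 digits are (1, 0, 0, 8, 4).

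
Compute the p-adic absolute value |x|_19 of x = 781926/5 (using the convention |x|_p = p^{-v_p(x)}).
|781926/5|_19 = 1/130321

Step 1 — compute v_19(x) by factoring powers of 19 out of the numerator and denominator: v_19(781926/5) = 4. Step 2 — apply |x|_p = p^{-v_p(x)} = 19^{-4} = 1/130321.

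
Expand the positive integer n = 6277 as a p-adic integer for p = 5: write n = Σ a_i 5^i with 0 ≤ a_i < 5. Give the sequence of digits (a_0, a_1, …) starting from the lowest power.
(a_0, a_1, …) = (2, 0, 1, 0, 0, 2)

Repeated division by 5 gives the digits low-to-high: 6277 = 2 + 1·5^2 + 2·5^5. Digit sequence: (2, 0, 1, 0, 0, 2).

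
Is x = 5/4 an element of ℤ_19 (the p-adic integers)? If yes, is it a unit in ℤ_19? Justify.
x ∈ ℤ_19^× (unit); v_19(x) = 0

ℤ_19 = {x ∈ ℚ_19 : v_19(x) ≥ 0} and ℤ_19^× = {x ∈ ℤ_19 : v_19(x) = 0}. Here v_19(5/4) = v_19(num) − v_19(den) = 0; compare against these criteria.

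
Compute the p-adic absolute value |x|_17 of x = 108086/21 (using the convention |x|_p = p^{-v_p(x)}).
|108086/21|_17 = 1/4913

Step 1 — compute v_17(x) by factoring powers of 17 out of the numerator and denominator: v_17(108086/21) = 3. Step 2 — apply |x|_p = p^{-v_p(x)} = 17^{-3} = 1/4913.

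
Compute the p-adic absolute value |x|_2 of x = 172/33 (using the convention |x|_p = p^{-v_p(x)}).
|172/33|_2 = 1/4

Step 1 — compute v_2(x) by factoring powers of 2 out of the numerator and denominator: v_2(172/33) = 2. Step 2 — apply |x|_p = p^{-v_p(x)} = 2^{-2} = 1/4.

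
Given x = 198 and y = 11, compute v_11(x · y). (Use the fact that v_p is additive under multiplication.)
v_11(2178) = 2

v_p(x) = 1 (factor: 198 = 11^1 · 18); v_p(y) = 1 (factor: 11 = 11^1 · 1). Additivity: v_p(xy) = v_p(x) + v_p(y) = 1 + 1 = 2. (Direct check: xy = 2178 = 11^2 · (18).)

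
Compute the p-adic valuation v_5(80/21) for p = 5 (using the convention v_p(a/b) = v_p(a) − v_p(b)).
v_5(80/21) = 1

Factor powers of 5 from the numerator and denominator of the reduced fraction: 80 = 5^1 · 16 and 21 = 5^0 · 21. Apply v_p(a/b) = v_p(a) − v_p(b): v_5(80/21) = 1 − 0 = 1.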